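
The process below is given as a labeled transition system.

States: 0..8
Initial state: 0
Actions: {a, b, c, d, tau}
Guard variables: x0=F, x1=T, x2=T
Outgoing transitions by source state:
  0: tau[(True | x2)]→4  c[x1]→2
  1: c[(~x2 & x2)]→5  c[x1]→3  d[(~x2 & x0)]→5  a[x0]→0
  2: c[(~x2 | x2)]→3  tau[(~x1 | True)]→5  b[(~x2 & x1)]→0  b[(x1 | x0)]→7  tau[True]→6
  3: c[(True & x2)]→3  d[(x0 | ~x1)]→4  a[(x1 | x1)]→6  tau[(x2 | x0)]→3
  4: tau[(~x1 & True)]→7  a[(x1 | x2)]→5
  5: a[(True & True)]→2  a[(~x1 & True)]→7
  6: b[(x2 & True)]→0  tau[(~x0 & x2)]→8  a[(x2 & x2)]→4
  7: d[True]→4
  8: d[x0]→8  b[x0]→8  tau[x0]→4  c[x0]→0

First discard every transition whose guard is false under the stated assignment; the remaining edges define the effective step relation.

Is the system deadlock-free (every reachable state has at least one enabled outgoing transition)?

Reach set: {0,2,3,4,5,6,7,8}
  0: c→2  tau→4  [deg 2]
  2: b→7  c→3  tau→5  tau→6  [deg 4]
  3: a→6  c→3  tau→3  [deg 3]
  4: a→5  [deg 1]
  5: a→2  [deg 1]
  6: a→4  b→0  tau→8  [deg 3]
  7: d→4  [deg 1]
  8: ∅  [no exit]
trace reaching 8: c·tau·tau

Answer: DEADLOCK at state 8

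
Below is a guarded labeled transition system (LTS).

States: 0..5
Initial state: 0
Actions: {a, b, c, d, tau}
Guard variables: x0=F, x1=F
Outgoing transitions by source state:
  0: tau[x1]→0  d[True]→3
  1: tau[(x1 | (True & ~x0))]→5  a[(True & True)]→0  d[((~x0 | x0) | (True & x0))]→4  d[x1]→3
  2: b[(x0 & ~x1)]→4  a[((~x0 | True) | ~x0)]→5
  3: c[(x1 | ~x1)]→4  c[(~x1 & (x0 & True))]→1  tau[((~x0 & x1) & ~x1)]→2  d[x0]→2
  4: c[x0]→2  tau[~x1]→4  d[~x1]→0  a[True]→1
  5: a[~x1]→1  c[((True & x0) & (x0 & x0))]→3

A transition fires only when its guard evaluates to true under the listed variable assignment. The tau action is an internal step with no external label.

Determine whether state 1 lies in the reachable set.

Answer: REACHABLE

Trace:
10 transition(s) survive guard evaluation.
depth 0: {0}
depth 1: {3}  cumulative {0,3}
depth 2: {4}  cumulative {0,3,4}
depth 3: {1}  cumulative {0,1,3,4}
depth 4: {5}  cumulative {0,1,3,4,5}
Reach set: {0,1,3,4,5}
Path to 1: d·c·a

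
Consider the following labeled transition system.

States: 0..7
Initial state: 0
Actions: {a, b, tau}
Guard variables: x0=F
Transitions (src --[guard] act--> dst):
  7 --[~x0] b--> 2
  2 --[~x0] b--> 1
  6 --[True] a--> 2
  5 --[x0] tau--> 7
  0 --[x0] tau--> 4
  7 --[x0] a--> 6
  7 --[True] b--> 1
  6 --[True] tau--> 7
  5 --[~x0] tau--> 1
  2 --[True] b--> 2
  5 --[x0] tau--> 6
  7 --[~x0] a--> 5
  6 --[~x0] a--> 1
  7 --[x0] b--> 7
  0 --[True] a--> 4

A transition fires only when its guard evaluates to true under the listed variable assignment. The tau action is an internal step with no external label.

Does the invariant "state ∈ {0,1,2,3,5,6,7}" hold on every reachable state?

Safe = {0,1,2,3,5,6,7}
Reach set: {0,4}
  0: safe
  4: outside
witness against invariant: a → 4

Answer: INVARIANT VIOLATED at state 4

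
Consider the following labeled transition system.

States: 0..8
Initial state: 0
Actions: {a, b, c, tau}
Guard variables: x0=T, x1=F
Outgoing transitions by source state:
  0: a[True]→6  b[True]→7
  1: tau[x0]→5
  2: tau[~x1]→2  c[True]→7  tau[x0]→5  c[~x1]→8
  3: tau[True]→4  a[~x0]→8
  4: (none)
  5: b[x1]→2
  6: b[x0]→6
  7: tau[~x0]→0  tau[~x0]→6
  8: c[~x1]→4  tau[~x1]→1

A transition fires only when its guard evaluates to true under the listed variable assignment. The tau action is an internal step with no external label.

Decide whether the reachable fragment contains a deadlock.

R = {0,6,7}
  0: a→6  b→7  [2 exit(s)]
  6: b→6  [1 exit(s)]
  7: ∅  [deadlock]
Path to 7: b

Answer: DEADLOCK at state 7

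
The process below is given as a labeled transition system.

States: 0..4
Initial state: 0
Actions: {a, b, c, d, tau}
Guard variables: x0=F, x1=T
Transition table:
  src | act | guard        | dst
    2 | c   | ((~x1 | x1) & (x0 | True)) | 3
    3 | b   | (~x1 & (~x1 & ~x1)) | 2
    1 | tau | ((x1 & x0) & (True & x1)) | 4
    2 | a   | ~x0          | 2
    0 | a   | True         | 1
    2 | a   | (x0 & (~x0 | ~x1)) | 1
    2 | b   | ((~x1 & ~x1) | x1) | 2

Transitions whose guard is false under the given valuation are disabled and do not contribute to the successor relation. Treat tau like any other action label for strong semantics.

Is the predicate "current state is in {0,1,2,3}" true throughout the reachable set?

Inv-set: {0,1,2,3}
Reach set: {0,1}
  0: ✓
  1: ✓

Answer: INVARIANT HOLDS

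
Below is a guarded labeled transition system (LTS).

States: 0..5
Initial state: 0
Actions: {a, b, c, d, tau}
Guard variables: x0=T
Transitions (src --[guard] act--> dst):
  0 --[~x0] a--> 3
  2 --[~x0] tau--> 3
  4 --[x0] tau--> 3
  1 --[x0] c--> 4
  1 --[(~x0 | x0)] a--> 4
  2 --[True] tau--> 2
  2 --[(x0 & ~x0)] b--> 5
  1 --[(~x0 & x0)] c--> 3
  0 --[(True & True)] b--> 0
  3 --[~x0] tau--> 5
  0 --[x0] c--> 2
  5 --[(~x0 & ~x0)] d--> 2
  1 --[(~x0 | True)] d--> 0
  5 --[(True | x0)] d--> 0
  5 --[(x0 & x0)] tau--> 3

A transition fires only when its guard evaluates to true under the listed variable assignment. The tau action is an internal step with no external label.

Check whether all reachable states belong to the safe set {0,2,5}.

Answer: INVARIANT HOLDS

Working:
Inv-set: {0,2,5}
Reachable = {0,2}
  0: ok
  2: ok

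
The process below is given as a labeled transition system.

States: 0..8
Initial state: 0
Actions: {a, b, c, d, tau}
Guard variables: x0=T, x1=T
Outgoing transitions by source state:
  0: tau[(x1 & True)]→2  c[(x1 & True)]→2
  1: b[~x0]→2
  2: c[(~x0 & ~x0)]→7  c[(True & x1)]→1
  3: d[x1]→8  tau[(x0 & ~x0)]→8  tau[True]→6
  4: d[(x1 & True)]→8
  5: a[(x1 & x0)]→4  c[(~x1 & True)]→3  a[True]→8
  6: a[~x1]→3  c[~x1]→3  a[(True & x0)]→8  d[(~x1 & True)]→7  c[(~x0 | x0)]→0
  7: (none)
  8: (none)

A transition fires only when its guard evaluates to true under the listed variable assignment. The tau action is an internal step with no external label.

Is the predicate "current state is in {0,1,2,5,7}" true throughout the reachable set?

Answer: INVARIANT HOLDS

Trace:
Safe = {0,1,2,5,7}
Reachable = {0,1,2}
  0: ✓
  1: ✓
  2: ✓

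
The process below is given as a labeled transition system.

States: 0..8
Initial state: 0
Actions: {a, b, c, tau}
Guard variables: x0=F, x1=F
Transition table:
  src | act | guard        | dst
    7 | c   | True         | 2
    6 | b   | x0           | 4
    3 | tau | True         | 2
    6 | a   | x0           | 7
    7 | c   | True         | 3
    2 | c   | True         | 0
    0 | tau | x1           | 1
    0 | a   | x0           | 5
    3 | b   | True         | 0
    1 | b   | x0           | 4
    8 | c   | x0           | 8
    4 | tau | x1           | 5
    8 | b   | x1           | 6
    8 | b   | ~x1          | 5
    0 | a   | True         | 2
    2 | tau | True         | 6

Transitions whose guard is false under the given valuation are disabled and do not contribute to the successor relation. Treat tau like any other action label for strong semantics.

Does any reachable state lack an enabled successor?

R = {0,2,6}
  0: a→2  [deg 1]
  2: c→0  tau→6  [deg 2]
  6: ∅  [STUCK]
witness 6: a·tau

Answer: DEADLOCK at state 6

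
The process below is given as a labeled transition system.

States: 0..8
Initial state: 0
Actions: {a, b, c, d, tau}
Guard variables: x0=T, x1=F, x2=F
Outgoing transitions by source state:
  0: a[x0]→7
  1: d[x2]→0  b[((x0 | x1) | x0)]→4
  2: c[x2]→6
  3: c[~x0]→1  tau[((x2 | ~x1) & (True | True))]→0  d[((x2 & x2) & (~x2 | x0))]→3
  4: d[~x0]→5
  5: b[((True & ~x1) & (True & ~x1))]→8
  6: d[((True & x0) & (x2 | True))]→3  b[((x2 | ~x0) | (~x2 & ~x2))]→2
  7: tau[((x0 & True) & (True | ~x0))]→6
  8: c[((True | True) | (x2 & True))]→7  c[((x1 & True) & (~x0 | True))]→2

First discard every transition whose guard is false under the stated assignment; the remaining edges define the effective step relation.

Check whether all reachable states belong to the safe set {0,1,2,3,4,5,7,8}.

Answer: INVARIANT VIOLATED at state 6

Analysis:
Inv-set: {0,1,2,3,4,5,7,8}
R = {0,2,3,6,7}
  0: ✓
  2: ✓
  3: ✓
  6: outside
  7: ✓
witness against invariant: a·tau → 6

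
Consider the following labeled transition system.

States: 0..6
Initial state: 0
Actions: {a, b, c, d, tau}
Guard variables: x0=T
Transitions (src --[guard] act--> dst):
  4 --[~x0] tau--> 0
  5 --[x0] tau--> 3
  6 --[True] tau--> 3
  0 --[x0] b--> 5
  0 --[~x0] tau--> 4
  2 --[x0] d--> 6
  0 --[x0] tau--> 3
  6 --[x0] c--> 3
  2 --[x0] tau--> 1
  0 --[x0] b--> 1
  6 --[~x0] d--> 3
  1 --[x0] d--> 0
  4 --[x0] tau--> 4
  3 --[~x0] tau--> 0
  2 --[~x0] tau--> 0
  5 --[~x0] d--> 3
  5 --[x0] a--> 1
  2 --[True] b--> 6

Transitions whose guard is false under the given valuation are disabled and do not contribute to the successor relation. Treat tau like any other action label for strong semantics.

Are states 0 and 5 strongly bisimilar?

Answer: NOT BISIMILAR

Trace:
Compute ~ classes (split until stable):
  P[0] = {{0,1,2,3,4,5,6}}
  P[1] = {{0},{1},{2},{3},{4},{5},{6}}
Fixed point at round 2; 7 class(es).
class of 0: {0}; class of 5: {5}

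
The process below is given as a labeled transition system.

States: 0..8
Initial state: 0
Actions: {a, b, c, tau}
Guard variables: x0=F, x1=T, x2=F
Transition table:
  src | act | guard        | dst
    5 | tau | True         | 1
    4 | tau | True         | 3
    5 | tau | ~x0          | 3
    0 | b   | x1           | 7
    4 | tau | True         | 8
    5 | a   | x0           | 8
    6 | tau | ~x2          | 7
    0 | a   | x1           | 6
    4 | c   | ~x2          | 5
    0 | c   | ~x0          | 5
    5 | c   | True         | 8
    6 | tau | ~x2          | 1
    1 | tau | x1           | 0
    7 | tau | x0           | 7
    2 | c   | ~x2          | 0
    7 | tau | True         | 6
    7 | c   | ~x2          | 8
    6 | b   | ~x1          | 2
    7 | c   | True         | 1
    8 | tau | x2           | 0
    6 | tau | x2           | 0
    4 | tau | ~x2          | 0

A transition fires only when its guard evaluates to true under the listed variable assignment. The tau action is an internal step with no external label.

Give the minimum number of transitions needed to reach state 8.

BFS to 8:
  depth 0: {0}
  depth 1: {5,6,7}
  depth 2: {1,3,8}
8 enters at depth 2; path b·c

Answer: 2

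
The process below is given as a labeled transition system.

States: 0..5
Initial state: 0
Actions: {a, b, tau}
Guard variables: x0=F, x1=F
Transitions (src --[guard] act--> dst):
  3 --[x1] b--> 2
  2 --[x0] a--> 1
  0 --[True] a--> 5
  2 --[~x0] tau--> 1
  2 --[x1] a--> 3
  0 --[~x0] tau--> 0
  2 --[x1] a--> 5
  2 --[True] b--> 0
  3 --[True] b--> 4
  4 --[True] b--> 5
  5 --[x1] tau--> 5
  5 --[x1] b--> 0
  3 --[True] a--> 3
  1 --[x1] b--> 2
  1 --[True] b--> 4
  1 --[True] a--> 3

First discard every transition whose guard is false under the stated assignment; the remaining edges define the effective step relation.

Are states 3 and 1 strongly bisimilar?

Answer: BISIMILAR

Working:
Refine partition for ~:
  round 0: {{0,1,2,3,4,5}}
  round 1: {{0},{1,3},{2},{4},{5}}
stable after 2 split(s): 5 block(s)
class of 3: {1,3}; class of 1: {1,3}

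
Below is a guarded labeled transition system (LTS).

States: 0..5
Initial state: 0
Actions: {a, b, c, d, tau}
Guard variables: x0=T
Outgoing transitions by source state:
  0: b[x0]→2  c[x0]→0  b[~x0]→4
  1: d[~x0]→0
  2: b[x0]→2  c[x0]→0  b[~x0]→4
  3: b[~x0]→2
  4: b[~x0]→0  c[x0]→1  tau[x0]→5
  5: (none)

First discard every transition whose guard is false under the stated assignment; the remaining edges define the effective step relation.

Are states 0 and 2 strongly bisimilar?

Answer: BISIMILAR

Trace:
Bisimulation quotient by refinement:
  round 0: {{0,1,2,3,4,5}}
  round 1: {{0,2},{1,3,5},{4}}
3 equivalence class(es) (converged in 2)
0∈{0,2}, 2∈{0,2}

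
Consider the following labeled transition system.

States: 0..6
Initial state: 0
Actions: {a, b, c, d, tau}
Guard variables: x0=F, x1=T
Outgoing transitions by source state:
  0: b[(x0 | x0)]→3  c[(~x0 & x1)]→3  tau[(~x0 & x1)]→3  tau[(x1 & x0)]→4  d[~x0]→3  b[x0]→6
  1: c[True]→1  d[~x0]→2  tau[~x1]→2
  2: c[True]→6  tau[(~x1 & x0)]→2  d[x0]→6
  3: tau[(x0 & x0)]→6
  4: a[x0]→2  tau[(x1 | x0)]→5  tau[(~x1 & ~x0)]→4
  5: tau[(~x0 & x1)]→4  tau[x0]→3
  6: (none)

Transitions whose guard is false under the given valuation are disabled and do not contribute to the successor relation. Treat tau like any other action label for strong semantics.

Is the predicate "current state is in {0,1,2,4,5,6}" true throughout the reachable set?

Answer: INVARIANT VIOLATED at state 3

Trace:
Allowed set {0,1,2,4,5,6}
Reachable = {0,3}
  0: ok
  3: VIOLATES
witness against invariant: c → 3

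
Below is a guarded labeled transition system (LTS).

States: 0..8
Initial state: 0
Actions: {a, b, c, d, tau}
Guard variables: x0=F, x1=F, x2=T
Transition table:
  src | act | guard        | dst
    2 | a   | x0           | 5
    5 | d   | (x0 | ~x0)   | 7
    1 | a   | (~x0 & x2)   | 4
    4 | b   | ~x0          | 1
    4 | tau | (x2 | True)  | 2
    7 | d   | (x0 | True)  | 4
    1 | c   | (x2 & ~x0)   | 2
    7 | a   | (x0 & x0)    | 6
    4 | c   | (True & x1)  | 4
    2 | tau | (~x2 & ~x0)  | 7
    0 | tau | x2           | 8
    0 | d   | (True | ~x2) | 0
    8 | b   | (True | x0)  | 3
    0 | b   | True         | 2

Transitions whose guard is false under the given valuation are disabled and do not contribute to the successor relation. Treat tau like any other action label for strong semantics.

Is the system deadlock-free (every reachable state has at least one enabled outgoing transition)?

Reach set: {0,2,3,8}
  0: b→2  d→0  tau→8  [3 out]
  2: ∅  [no exit]
  3: ∅  [no exit]
  8: b→3  [1 out]
trace reaching 2: b

Answer: DEADLOCK at state 2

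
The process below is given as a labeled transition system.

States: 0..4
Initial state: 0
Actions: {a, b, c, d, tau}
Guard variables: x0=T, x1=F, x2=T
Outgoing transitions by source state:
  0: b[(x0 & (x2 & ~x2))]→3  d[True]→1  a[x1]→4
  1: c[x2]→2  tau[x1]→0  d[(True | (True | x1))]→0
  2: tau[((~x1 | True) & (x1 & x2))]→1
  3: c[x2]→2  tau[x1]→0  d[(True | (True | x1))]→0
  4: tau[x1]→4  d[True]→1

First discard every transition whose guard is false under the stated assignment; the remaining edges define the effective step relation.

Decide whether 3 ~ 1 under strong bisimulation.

Answer: BISIMILAR

Trace:
Compute ~ classes (split until stable):
  round 0: {{0,1,2,3,4}}
  round 1: {{0,4},{1,3},{2}}
3 equivalence class(es) (converged in 2)
class of 3: {1,3}; class of 1: {1,3}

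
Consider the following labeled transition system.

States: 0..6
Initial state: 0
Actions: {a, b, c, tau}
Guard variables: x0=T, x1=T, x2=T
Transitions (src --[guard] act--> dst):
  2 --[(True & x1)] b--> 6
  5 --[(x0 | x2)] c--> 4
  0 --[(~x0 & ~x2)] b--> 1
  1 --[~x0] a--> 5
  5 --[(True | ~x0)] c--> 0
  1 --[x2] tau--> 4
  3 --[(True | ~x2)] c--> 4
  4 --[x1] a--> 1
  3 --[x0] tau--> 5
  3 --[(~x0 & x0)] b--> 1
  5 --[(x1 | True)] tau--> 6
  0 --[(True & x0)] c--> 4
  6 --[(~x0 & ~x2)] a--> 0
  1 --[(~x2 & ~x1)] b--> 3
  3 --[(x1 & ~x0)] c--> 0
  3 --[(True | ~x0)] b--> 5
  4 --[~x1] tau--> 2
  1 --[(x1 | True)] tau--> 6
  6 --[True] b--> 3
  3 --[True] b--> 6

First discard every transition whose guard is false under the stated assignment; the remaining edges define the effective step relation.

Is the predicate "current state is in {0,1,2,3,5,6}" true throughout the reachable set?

Answer: INVARIANT VIOLATED at state 4

Analysis:
Safe = {0,1,2,3,5,6}
Reachable = {0,1,3,4,5,6}
  0: ok
  1: ok
  3: ok
  4: outside
  5: ok
  6: ok
counterexample path to 4: c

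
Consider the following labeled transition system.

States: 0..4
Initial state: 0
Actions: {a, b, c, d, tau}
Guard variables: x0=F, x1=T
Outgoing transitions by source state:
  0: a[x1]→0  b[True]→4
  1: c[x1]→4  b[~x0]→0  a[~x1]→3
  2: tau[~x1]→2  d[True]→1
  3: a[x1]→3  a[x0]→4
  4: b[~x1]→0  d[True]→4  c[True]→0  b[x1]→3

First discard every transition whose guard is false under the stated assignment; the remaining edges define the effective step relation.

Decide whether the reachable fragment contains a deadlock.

Answer: DEADLOCK-FREE

Working:
Reach set: {0,3,4}
  0: a→0  b→4  [deg 2]
  3: a→3  [deg 1]
  4: b→3  c→0  d→4  [deg 3]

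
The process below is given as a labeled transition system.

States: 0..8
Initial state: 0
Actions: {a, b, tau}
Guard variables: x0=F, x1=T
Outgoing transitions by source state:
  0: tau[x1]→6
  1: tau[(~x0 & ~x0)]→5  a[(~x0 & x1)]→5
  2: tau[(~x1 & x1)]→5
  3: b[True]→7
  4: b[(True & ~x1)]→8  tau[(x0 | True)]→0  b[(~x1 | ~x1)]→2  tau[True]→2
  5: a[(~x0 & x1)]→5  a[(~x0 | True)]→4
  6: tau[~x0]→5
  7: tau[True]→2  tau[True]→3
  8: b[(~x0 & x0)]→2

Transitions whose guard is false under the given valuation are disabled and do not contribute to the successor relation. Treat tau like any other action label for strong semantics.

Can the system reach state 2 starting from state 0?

Answer: REACHABLE

Working:
11 transition(s) survive guard evaluation.
Layer 0: {0}
Layer 1: {6}  now seen {0,6}
Layer 2: {5}  now seen {0,5,6}
Layer 3: {4}  now seen {0,4,5,6}
Layer 4: {2}  now seen {0,2,4,5,6}
Reachable = {0,2,4,5,6}
Path to 2: tau·tau·a·tau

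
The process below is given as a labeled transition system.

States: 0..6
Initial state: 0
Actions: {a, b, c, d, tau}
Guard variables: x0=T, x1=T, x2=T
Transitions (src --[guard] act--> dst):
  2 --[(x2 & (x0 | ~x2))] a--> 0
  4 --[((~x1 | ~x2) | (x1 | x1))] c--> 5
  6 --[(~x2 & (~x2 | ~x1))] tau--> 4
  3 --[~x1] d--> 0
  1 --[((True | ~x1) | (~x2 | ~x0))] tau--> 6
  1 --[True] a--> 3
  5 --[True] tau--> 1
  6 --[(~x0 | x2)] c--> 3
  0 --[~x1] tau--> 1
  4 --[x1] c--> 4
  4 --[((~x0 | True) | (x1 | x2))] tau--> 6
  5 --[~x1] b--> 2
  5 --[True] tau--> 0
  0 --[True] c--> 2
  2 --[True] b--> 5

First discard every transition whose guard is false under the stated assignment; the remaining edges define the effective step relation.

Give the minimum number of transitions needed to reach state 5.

BFS to 5:
  L0 = {0}
  L1 = {2}
  L2 = {5}
first hit 5 at d=2 via c·b

Answer: 2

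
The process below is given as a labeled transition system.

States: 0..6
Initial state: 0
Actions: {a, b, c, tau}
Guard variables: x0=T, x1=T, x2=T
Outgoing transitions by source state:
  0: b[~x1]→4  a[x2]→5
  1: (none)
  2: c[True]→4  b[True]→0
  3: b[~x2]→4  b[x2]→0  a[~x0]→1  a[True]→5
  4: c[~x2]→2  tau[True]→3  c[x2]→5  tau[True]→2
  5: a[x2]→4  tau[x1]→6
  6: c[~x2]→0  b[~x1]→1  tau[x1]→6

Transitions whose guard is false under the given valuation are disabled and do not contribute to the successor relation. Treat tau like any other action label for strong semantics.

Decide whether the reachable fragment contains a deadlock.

Answer: DEADLOCK-FREE

Trace:
Reach set: {0,2,3,4,5,6}
  0: a→5  [deg 1]
  2: b→0  c→4  [deg 2]
  3: a→5  b→0  [deg 2]
  4: c→5  tau→2  tau→3  [deg 3]
  5: a→4  tau→6  [deg 2]
  6: tau→6  [deg 1]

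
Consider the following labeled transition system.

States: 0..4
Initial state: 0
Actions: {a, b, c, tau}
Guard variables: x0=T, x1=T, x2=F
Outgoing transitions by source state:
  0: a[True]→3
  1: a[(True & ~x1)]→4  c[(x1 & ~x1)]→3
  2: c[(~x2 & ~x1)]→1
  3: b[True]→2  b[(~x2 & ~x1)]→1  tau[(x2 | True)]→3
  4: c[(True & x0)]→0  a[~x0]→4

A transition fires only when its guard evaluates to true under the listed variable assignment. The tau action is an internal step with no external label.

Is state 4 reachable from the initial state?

4 transition(s) survive guard evaluation.
depth 0: {0}
depth 1: {3}  cumulative {0,3}
depth 2: {2}  cumulative {0,2,3}
Reach set: {0,2,3}

Answer: UNREACHABLE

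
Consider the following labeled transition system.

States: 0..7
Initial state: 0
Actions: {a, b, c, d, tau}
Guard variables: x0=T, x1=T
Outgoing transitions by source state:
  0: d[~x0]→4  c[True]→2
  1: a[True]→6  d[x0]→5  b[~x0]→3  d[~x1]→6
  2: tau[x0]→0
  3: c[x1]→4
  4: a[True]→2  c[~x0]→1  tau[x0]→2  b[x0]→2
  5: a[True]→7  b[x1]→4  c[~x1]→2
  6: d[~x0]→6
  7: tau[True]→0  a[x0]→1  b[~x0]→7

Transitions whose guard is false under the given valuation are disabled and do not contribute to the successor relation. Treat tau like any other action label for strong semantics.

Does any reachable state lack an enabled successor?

R = {0,2}
  0: c→2  [deg 1]
  2: tau→0  [deg 1]

Answer: DEADLOCK-FREE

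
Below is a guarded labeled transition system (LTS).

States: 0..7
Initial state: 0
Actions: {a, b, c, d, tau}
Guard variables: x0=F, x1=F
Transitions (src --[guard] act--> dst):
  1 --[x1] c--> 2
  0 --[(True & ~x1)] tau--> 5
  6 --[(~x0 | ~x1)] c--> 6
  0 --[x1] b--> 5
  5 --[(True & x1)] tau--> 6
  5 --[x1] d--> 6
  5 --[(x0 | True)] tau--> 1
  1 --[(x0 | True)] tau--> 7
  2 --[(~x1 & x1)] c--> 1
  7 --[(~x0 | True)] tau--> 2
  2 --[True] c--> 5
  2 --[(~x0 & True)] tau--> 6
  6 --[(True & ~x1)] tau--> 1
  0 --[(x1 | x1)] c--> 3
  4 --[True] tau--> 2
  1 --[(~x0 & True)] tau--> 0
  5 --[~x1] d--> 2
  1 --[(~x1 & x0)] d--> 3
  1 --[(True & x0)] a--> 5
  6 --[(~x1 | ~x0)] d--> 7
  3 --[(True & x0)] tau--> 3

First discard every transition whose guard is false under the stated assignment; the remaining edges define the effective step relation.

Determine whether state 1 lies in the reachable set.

After dropping false guards: 12 live edges.
Layer 0: {0}
Layer 1: {5}  now seen {0,5}
Layer 2: {1,2}  now seen {0,1,2,5}
Layer 3: {6,7}  now seen {0,1,2,5,6,7}
Reach set: {0,1,2,5,6,7}
Path to 1: tau·tau

Answer: REACHABLE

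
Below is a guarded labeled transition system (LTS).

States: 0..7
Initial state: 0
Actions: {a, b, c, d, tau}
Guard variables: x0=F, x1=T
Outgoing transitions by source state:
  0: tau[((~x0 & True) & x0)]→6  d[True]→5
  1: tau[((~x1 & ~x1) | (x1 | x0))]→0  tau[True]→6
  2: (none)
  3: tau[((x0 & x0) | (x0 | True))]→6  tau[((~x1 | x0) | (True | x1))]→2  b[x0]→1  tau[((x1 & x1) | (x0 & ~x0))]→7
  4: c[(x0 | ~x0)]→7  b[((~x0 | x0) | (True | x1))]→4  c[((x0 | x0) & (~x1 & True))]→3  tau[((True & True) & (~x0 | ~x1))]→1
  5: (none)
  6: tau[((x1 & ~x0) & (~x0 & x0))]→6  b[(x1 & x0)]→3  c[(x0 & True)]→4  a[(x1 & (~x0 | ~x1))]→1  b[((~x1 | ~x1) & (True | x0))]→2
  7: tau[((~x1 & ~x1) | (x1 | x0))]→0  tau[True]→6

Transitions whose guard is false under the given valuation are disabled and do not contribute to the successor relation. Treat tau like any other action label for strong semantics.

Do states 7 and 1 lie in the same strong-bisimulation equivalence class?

Answer: BISIMILAR

Trace:
Refine partition for ~:
  round 0: {{0,1,2,3,4,5,6,7}}
  round 1: {{0},{1,3,7},{2,5},{4},{6}}
  round 2: {{0},{1,7},{2,5},{3},{4},{6}}
6 equivalence class(es) (converged in 3)
7∈{1,7}, 1∈{1,7}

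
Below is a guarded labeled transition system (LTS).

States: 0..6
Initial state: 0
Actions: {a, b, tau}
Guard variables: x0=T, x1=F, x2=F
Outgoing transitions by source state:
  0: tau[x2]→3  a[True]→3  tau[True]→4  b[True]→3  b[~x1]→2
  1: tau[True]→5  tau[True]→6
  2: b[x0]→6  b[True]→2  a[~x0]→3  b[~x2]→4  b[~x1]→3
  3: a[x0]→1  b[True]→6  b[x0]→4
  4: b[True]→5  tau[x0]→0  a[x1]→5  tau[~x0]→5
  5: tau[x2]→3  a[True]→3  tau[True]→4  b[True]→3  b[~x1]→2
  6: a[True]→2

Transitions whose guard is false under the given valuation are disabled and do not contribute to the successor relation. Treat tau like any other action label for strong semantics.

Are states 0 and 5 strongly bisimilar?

Answer: BISIMILAR

Analysis:
Refine partition for ~:
  P[0] = {{0,1,2,3,4,5,6}}
  P[1] = {{0,5},{1},{2},{3},{4},{6}}
6 equivalence class(es) (converged in 2)
[0]={0,5}  [5]={0,5}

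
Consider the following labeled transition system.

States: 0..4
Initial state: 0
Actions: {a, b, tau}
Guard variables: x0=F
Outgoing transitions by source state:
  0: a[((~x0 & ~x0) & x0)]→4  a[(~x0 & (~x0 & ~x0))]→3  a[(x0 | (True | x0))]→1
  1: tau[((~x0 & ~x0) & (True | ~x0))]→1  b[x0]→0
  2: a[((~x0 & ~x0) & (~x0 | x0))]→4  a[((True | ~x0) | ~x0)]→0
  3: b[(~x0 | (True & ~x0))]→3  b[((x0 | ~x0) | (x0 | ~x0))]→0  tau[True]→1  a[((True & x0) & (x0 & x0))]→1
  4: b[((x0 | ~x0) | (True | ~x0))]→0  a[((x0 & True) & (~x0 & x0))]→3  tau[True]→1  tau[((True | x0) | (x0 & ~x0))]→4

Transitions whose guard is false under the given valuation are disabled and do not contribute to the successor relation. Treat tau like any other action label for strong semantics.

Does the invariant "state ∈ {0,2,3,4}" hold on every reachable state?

Safe = {0,2,3,4}
Reachable = {0,1,3}
  0: ok
  1: ✗ unsafe
  3: ok
reach 1 via a — violates

Answer: INVARIANT VIOLATED at state 1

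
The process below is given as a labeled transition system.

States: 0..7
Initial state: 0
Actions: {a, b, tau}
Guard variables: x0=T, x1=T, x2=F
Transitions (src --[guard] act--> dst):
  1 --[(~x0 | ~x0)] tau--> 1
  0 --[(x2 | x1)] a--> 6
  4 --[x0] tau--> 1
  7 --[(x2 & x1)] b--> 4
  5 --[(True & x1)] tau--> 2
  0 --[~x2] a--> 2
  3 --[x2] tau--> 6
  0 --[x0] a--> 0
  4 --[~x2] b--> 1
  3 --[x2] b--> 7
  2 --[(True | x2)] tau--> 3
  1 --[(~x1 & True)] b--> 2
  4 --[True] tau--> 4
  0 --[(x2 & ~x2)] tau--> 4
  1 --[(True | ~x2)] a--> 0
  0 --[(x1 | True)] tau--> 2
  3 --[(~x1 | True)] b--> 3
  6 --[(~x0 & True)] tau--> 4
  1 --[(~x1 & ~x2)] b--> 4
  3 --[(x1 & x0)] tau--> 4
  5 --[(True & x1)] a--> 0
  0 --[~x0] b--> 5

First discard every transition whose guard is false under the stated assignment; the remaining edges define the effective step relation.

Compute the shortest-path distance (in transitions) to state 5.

Breadth-first toward 5:
  L0 = {0}
  L1 = {2,6}
  L2 = {3}
  L3 = {4}
  L4 = {1}
5 never appears.

Answer: UNREACHABLE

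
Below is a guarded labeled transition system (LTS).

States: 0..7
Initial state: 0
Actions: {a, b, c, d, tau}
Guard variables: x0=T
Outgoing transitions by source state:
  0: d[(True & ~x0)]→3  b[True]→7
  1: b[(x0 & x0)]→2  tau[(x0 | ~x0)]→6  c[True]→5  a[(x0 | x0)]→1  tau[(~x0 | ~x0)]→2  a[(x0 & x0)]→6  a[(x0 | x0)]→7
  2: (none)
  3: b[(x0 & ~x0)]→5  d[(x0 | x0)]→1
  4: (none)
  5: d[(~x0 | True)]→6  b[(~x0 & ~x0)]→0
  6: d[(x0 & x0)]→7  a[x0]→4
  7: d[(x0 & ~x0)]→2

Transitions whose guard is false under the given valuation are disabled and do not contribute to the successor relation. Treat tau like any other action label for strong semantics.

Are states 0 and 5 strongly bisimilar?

Answer: NOT BISIMILAR

Trace:
Refine partition for ~:
  π0 = {{0,1,2,3,4,5,6,7}}
  π1 = {{0},{1},{2,4,7},{3,5},{6}}
  π2 = {{0},{1},{2,4,7},{3},{5},{6}}
Fixed point at round 3; 6 class(es).
[0]={0}  [5]={5}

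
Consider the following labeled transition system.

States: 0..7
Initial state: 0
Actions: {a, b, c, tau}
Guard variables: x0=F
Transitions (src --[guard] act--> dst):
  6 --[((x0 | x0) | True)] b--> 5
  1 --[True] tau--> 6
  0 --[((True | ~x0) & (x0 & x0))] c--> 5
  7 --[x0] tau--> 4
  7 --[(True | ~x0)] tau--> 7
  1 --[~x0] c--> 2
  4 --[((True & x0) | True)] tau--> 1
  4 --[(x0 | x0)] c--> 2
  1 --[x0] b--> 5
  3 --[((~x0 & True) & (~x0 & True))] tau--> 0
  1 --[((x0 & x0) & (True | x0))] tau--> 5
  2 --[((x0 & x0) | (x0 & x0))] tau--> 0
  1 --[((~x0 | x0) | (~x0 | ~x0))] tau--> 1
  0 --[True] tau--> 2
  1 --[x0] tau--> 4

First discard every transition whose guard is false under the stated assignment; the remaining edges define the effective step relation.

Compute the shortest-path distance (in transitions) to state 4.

Answer: UNREACHABLE

Working:
BFS to 4:
  depth 0: {0}
  depth 1: {2}
4 never appears.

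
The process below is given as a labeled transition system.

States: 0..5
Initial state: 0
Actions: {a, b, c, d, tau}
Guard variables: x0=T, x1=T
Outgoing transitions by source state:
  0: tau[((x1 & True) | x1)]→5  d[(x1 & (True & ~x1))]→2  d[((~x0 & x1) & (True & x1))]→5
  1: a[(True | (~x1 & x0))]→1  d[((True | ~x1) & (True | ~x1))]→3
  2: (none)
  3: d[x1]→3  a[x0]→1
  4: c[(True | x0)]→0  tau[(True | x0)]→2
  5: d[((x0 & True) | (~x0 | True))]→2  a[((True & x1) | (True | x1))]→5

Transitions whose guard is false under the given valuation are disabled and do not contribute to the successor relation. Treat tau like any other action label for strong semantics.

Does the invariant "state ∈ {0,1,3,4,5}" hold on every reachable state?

Allowed set {0,1,3,4,5}
R = {0,2,5}
  0: ok
  2: VIOLATES
  5: ok
witness against invariant: tau·d → 2

Answer: INVARIANT VIOLATED at state 2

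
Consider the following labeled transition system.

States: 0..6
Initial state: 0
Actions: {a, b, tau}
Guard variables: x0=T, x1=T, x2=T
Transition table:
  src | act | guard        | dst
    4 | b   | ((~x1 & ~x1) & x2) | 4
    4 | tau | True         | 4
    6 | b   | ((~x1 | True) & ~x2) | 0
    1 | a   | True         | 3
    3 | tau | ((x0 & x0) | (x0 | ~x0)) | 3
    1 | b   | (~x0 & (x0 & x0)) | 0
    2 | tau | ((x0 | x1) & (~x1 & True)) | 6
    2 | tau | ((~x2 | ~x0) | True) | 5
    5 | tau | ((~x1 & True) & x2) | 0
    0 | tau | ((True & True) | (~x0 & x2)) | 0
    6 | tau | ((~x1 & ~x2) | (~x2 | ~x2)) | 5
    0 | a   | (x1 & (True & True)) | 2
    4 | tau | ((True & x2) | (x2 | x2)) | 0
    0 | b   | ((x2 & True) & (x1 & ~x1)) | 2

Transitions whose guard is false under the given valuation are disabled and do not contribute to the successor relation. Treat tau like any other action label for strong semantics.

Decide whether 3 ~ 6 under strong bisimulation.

Compute ~ classes (split until stable):
  P[0] = {{0,1,2,3,4,5,6}}
  P[1] = {{0},{1},{2,3,4},{5,6}}
  P[2] = {{0},{1},{2},{3},{4},{5,6}}
6 equivalence class(es) (converged in 3)
[3]={3}  [6]={5,6}

Answer: NOT BISIMILAR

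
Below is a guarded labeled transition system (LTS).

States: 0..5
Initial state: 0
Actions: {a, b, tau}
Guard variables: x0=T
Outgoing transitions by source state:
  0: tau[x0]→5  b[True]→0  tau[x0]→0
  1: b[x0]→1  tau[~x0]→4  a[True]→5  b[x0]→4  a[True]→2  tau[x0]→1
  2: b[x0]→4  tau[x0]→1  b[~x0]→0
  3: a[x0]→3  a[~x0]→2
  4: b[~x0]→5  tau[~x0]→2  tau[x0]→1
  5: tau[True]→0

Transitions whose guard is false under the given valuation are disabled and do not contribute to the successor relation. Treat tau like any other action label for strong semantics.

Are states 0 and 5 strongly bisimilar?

Answer: NOT BISIMILAR

Trace:
Bisimulation quotient by refinement:
  round 0: {{0,1,2,3,4,5}}
  round 1: {{0,2},{1},{3},{4,5}}
  round 2: {{0},{1},{2},{3},{4},{5}}
Fixed point at round 3; 6 class(es).
class of 0: {0}; class of 5: {5}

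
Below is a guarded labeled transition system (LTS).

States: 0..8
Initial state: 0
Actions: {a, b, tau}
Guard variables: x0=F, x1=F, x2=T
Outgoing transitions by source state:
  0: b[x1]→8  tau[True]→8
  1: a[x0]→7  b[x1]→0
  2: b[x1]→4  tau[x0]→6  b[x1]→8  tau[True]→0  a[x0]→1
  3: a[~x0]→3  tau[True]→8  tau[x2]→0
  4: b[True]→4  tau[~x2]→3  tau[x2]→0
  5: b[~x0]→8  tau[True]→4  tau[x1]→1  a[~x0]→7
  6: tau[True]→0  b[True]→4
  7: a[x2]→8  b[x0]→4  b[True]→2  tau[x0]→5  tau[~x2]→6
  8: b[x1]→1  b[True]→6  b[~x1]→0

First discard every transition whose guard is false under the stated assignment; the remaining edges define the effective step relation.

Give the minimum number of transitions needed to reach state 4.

Answer: 3

Working:
BFS to 4:
  L0 = {0}
  L1 = {8}
  L2 = {6}
  L3 = {4}
depth(4)=3, e.g. tau·b·b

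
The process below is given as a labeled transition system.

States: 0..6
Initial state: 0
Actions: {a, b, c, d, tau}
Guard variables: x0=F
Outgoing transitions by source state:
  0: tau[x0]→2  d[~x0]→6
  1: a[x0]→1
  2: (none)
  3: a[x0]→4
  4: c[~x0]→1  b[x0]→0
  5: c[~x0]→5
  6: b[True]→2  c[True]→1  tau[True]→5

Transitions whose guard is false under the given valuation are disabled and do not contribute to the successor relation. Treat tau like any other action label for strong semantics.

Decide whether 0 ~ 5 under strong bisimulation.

Answer: NOT BISIMILAR

Trace:
Compute ~ classes (split until stable):
  P[0] = {{0,1,2,3,4,5,6}}
  P[1] = {{0},{1,2,3},{4,5},{6}}
  P[2] = {{0},{1,2,3},{4},{5},{6}}
Fixed point at round 3; 5 class(es).
class of 0: {0}; class of 5: {5}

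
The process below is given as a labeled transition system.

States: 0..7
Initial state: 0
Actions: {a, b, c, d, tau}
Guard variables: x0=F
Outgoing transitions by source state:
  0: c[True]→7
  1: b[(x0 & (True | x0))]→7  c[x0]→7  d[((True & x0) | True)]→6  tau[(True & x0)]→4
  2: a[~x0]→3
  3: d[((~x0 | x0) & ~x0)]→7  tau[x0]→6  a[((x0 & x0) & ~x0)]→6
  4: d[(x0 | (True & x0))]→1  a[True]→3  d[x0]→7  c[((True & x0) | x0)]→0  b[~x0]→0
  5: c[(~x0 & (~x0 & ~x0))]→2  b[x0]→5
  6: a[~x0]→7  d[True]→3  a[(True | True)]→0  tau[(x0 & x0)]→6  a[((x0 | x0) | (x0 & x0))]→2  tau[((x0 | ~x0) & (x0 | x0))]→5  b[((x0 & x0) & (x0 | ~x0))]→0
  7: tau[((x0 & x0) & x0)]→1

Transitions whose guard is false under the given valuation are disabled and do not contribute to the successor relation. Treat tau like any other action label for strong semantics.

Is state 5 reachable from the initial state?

10 transition(s) survive guard evaluation.
depth 0: {0}
depth 1: {7}  total {0,7}
Reachable = {0,7}

Answer: UNREACHABLE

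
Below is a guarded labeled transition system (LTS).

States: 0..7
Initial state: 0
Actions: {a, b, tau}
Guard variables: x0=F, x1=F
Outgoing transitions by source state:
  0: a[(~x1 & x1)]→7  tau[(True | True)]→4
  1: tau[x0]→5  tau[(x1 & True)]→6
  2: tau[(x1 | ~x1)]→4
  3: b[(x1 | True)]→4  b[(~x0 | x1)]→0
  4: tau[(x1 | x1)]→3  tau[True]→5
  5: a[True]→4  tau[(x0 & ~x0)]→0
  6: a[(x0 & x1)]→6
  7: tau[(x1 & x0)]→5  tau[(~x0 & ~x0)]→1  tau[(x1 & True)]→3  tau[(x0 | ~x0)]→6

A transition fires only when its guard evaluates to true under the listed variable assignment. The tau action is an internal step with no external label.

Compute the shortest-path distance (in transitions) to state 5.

Answer: 2

Trace:
Layered search for 5:
  depth 0: {0}
  depth 1: {4}
  depth 2: {5}
5 enters at depth 2; path tau·tau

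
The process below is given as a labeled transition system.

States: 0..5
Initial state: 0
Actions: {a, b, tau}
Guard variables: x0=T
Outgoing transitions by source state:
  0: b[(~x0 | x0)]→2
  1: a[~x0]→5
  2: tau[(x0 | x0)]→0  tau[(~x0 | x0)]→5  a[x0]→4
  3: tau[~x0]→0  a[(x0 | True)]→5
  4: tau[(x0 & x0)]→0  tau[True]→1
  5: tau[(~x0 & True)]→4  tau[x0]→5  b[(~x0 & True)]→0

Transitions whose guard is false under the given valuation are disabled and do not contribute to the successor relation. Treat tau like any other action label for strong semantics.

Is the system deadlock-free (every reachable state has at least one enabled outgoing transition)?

Reachable = {0,1,2,4,5}
  0: b→2  [1 out]
  1: ∅  [no exit]
  2: a→4  tau→0  tau→5  [3 out]
  4: tau→0  tau→1  [2 out]
  5: tau→5  [1 out]
witness 1: b·a·tau

Answer: DEADLOCK at state 1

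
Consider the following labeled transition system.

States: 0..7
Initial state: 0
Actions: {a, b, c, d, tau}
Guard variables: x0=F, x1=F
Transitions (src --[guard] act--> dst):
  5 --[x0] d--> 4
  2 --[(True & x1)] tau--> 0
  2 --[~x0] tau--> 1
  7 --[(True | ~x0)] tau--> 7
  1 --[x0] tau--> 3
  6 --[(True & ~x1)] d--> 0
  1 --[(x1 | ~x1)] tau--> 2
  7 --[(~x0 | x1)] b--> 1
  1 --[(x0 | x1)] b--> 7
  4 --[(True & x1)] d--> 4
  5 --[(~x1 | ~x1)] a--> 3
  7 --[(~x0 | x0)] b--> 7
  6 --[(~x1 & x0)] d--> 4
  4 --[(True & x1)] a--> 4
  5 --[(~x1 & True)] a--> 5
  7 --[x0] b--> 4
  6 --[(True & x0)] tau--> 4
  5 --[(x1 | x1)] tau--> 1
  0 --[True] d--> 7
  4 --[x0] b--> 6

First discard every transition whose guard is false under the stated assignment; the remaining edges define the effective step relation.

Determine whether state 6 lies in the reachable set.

Answer: UNREACHABLE

Analysis:
9 transition(s) survive guard evaluation.
L0 = {0}
L1 = {7}  cumulative {0,7}
L2 = {1}  cumulative {0,1,7}
L3 = {2}  cumulative {0,1,2,7}
Reachable = {0,1,2,7}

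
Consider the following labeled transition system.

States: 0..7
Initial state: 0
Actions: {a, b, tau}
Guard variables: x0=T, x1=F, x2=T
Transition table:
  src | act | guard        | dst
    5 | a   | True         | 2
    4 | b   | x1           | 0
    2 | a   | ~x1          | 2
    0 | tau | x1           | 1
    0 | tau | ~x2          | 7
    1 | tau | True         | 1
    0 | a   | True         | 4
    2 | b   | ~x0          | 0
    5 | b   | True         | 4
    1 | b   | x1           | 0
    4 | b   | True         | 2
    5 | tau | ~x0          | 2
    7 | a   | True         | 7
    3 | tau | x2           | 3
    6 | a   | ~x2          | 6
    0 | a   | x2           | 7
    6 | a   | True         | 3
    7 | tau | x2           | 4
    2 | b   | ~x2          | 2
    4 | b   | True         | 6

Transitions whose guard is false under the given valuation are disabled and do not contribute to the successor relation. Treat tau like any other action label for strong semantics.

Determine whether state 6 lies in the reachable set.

Answer: REACHABLE

Analysis:
Guard filter leaves 12 enabled edge(s).
depth 0: {0}
depth 1: {4,7}  cumulative {0,4,7}
depth 2: {2,6}  cumulative {0,2,4,6,7}
depth 3: {3}  cumulative {0,2,3,4,6,7}
R = {0,2,3,4,6,7}
Path to 6: a·b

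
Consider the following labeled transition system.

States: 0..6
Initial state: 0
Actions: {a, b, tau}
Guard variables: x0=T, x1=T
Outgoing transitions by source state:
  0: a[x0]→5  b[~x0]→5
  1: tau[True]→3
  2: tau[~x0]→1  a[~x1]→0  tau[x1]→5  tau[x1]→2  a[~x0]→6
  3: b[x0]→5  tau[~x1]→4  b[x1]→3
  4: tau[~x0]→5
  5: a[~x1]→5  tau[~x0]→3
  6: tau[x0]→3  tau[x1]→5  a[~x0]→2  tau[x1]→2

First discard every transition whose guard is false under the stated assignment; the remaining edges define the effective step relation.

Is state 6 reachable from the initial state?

Answer: UNREACHABLE

Working:
9 transition(s) survive guard evaluation.
depth 0: {0}
depth 1: {5}  total {0,5}
Reach set: {0,5}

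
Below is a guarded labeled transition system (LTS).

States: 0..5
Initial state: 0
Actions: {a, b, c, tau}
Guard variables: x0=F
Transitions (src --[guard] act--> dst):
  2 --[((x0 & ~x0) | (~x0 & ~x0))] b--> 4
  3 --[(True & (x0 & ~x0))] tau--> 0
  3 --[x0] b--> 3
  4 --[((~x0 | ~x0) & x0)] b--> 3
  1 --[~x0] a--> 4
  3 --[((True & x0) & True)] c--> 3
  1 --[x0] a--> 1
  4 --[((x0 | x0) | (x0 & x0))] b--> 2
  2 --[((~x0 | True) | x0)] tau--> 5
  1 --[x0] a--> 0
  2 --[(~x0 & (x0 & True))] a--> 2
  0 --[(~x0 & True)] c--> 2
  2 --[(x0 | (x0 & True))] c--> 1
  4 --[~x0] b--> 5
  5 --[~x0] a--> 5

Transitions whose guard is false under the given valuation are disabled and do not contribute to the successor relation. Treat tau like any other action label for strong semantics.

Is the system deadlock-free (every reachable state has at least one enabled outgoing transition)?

R = {0,2,4,5}
  0: c→2  [1 exit(s)]
  2: b→4  tau→5  [2 exit(s)]
  4: b→5  [1 exit(s)]
  5: a→5  [1 exit(s)]

Answer: DEADLOCK-FREE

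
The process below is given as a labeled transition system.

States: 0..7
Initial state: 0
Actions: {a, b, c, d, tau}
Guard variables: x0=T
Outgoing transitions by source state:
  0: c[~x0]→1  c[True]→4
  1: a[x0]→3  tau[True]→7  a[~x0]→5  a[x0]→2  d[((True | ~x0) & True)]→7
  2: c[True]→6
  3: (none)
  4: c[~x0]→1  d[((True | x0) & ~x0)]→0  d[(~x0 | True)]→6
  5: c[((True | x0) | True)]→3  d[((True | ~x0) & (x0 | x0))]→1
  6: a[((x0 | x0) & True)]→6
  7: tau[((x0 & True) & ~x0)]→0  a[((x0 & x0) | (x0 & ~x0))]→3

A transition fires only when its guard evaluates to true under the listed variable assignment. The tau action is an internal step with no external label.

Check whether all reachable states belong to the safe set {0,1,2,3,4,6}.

Inv-set: {0,1,2,3,4,6}
Reach set: {0,4,6}
  0: ✓
  4: ✓
  6: ✓

Answer: INVARIANT HOLDS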